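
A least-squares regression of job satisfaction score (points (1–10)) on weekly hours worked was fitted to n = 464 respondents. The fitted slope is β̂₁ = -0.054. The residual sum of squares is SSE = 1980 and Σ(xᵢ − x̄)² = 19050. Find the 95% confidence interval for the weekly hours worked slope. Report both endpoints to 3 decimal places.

(-0.083, -0.025)

MSE = SSE/(n − 2) = 1980/462 = 4.28571.
SE(β̂₁) = √(MSE/Sₓₓ) = √(4.28571/19050) = 0.0149991.
df = n − 2 = 462.
t* = t_{0.025, 462} = 1.965112.
Margin = t* × SE = 1.965112 × 0.0149991 = 0.02947.
CI: -0.054 ± 0.02947 → (-0.083, -0.025).
With 95% confidence, each one-unit increase in weekly hours worked is associated with a change of between -0.083 and -0.025 points (1–10) in job satisfaction score.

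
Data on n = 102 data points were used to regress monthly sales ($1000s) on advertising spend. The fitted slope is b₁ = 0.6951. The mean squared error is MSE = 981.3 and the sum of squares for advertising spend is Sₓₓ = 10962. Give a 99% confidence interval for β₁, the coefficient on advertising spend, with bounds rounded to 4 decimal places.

SE(b₁) = √(MSE/Sₓₓ) = √(981.3/10962) = 0.299196.
df = n − 2 = 100.
t* = t_{0.005, 100} = 2.625891.
Margin = t* × SE = 2.625891 × 0.299196 = 0.785656.
CI: 0.6951 ± 0.785656 → (-0.0906, 1.4808).
With 99% confidence, each one-unit increase in advertising spend is associated with a change of between -0.0906 and 1.4808 $1000s in monthly sales.

(-0.0906, 1.4808)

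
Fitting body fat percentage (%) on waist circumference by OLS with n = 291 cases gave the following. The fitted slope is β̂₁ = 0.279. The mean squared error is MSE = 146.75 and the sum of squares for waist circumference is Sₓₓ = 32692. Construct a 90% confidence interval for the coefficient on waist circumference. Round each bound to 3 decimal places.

(0.168, 0.390)

SE(β̂₁) = √(MSE/Sₓₓ) = √(146.75/32692) = 0.066999.
df = n − 2 = 289.
t* = t_{0.05, 289} = 1.650143.
Margin = t* × SE = 1.650143 × 0.066999 = 0.11056.
CI: 0.279 ± 0.11056 → (0.168, 0.390).
With 90% confidence, each one-unit increase in waist circumference is associated with a change of between 0.168 and 0.390 % in body fat percentage.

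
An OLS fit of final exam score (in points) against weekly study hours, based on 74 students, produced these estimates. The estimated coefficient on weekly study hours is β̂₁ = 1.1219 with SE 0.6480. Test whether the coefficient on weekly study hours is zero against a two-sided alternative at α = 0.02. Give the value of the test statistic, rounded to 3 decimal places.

H₀: β₁ = 0 vs H₁: β₁ ≠ 0.
t = (β̂₁ − β₁⁰)/SE = 1.1219 / 0.6480 = 1.731.
df = n − 2 = 74 − 2 = 72.
Two-sided p ≈ 0.0877, which is ≥ 0.02, so fail to reject H₀.
The data do not give significant evidence of an association between weekly study hours and final exam score.

t = 1.731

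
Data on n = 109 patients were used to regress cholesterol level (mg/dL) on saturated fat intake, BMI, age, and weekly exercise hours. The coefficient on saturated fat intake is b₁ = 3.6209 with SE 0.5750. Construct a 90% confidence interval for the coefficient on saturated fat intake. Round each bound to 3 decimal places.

(2.667, 4.575)

df = n − k − 1 = 109 − 4 − 1 = 104.
t* = t_{0.05, 104} = 1.659637.
Margin = t* × SE = 1.659637 × 0.5750 = 0.95429.
CI: 3.6209 ± 0.95429 → (2.667, 4.575).
With 90% confidence, each one-unit increase in saturated fat intake is associated with a change of between 2.667 and 4.575 mg/dL in cholesterol level, holding the other predictors fixed.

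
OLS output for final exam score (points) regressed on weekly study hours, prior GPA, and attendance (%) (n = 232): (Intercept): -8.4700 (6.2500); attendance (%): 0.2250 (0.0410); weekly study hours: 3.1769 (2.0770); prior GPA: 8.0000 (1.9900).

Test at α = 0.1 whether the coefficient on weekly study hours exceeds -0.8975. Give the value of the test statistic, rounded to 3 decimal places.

t = 1.962

Read off: b = 3.1769, SE = 2.0770 for weekly study hours.
H₀: β₁ = -0.8975 vs H₁: β₁ > -0.8975.
t = (3.1769 − (-0.8975)) / 2.0770 = 1.962.
df = n − k − 1 = 232 − 3 − 1 = 228.
One-sided p ≈ 0.0255, which is < 0.1, so reject H₀.
There is evidence that the true slope on weekly study hours exceeds -0.8975 points per unit, holding the other predictors fixed.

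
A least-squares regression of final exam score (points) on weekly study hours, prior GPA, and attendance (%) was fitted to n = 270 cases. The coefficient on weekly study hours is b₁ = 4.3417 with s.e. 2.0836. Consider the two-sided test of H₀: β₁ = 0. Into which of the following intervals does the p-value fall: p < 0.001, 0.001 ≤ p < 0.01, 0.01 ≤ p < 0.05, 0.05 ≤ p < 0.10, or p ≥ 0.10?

t = 4.3417 / 2.0836 = 2.084.
df = n − k − 1 = 270 − 3 − 1 = 266.
Two-sided p = 2·P(T_{266} > |t|) ≈ 0.0381.
So 0.01 ≤ p < 0.05.

0.01 ≤ p < 0.05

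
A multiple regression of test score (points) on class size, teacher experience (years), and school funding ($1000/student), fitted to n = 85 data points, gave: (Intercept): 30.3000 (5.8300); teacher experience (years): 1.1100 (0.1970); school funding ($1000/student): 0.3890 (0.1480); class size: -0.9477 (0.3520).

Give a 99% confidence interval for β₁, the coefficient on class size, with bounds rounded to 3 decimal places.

Read off: b = -0.9477, SE = 0.3520 for class size.
df = n − k − 1 = 85 − 3 − 1 = 81.
t* = t_{0.005, 81} = 2.637897.
Margin = t* × SE = 2.637897 × 0.3520 = 0.92854.
CI: -0.9477 ± 0.92854 → (-1.876, -0.019).

(-1.876, -0.019)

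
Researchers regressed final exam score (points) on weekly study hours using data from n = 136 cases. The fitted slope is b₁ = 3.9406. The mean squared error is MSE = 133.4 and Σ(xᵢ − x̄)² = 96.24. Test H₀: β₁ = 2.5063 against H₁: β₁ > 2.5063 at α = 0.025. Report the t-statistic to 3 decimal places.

SE(b₁) = √(MSE/Sₓₓ) = √(133.4/96.24) = 1.17734.
t = (3.9406 − 2.5063) / 1.17734 = 1.218.
df = n − 2 = 134.
One-sided p ≈ 0.1126, which is ≥ 0.025, so fail to reject H₀.
The data do not give significant evidence that the true slope on weekly study hours exceeds 2.5063 points per unit.

t = 1.218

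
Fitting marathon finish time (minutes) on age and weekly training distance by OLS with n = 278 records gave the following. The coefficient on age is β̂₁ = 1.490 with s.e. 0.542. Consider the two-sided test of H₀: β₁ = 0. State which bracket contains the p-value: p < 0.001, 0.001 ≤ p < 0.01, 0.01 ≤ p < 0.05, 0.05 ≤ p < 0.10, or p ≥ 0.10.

0.001 ≤ p < 0.01

t = 1.490 / 0.542 = 2.749.
df = n − k − 1 = 278 − 2 − 1 = 275.
Two-sided p = 2·P(T_{275} > |t|) ≈ 0.0064.
So 0.001 ≤ p < 0.01.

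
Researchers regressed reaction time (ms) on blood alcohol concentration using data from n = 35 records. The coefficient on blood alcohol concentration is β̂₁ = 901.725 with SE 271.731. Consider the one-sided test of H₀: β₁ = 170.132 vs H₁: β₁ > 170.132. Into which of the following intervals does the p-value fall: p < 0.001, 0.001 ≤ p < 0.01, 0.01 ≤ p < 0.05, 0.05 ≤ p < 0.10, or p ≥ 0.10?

0.001 ≤ p < 0.01

t = (901.725 − 170.132) / 271.731 = 2.692.
df = n − 2 = 35 − 2 = 33.
One-sided p = P(T_{33} > t) ≈ 0.0055.
So 0.001 ≤ p < 0.01.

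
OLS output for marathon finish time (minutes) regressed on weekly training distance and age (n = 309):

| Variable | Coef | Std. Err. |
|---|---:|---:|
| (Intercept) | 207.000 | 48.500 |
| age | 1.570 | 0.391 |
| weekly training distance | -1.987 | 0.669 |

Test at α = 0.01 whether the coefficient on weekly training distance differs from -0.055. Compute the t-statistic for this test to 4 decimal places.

t = -2.8879

Read off: b = -1.987, SE = 0.669 for weekly training distance.
H₀: β₁ = -0.055 vs H₁: β₁ ≠ -0.055.
t = (-1.987 − (-0.055)) / 0.669 = -2.8879.
df = n − k − 1 = 309 − 2 − 1 = 306.
Two-sided p ≈ 0.0042, which is < 0.01, so reject H₀.
There is evidence that the true slope on weekly training distance differs from -0.055 minutes per unit, holding the other predictors fixed.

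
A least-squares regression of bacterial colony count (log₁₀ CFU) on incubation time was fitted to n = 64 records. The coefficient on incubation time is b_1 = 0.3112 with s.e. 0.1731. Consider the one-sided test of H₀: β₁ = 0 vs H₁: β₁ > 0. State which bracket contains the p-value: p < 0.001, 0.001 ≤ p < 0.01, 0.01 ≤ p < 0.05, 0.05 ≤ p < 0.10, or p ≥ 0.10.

t = 0.3112 / 0.1731 = 1.798.
df = n − 2 = 64 − 2 = 62.
One-sided p = P(T_{62} > t) ≈ 0.0385.
So 0.01 ≤ p < 0.05.

0.01 ≤ p < 0.05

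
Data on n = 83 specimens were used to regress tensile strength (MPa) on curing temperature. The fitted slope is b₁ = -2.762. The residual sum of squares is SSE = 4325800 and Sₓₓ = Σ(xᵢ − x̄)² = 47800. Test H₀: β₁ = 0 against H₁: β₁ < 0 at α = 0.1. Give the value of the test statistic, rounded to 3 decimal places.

MSE = SSE/(n − 2) = 4325800/81 = 53404.9.
SE(b₁) = √(MSE/Sₓₓ) = √(53404.9/47800) = 1.057.
t = -2.762 / 1.057 = -2.613.
df = n − 2 = 81.
One-sided p ≈ 0.0053, which is < 0.1, so reject H₀.
There is evidence that the true slope on curing temperature is negative.

t = -2.613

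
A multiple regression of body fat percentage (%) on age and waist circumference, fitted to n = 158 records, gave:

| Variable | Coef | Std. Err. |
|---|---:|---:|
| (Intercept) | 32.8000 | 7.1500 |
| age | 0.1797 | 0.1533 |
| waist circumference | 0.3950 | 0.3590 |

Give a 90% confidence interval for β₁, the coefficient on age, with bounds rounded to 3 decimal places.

(-0.074, 0.433)

Read off: b = 0.1797, SE = 0.1533 for age.
df = n − k − 1 = 158 − 2 − 1 = 155.
t* = t_{0.05, 155} = 1.654744.
Margin = t* × SE = 1.654744 × 0.1533 = 0.25367.
CI: 0.1797 ± 0.25367 → (-0.074, 0.433).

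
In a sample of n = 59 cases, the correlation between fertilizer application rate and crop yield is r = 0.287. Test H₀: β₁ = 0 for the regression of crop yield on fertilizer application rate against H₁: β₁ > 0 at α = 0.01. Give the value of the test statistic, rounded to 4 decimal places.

t = r·√(n − 2)/√(1 − r²) = 0.287·√57/√0.917631 = 2.2620.
df = n − 2 = 57.
One-sided p ≈ 0.0138, which is ≥ 0.01, so fail to reject H₀.
The data do not give significant evidence of a linear association between fertilizer application rate and crop yield.

t = 2.2620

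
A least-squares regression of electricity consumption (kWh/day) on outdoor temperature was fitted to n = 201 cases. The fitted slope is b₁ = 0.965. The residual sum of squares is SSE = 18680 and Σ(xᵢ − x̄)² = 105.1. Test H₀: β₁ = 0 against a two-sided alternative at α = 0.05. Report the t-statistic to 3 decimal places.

MSE = SSE/(n − 2) = 18680/199 = 93.8693.
SE(b₁) = √(MSE/Sₓₓ) = √(93.8693/105.1) = 0.945063.
t = 0.965 / 0.945063 = 1.021.
df = n − 2 = 199.
Two-sided p ≈ 0.3084, which is ≥ 0.05, so fail to reject H₀.
The data do not give significant evidence of an association between outdoor temperature and electricity consumption.

t = 1.021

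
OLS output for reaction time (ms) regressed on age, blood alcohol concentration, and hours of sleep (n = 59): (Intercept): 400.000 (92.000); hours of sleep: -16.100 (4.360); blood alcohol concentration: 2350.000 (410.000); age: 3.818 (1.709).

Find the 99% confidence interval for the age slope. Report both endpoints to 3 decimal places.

Read off: b = 3.818, SE = 1.709 for age.
df = n − k − 1 = 59 − 3 − 1 = 55.
t* = t_{0.005, 55} = 2.668216.
Margin = t* × SE = 2.668216 × 1.709 = 4.55998.
CI: 3.818 ± 4.55998 → (-0.742, 8.378).

(-0.742, 8.378)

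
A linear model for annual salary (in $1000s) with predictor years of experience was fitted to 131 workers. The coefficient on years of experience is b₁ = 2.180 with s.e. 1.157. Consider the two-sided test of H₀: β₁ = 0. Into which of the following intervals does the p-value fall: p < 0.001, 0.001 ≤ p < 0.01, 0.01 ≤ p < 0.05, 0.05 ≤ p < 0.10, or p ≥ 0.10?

0.05 ≤ p < 0.10

t = 2.180 / 1.157 = 1.884.
df = n − 2 = 131 − 2 = 129.
Two-sided p = 2·P(T_{129} > |t|) ≈ 0.0618.
So 0.05 ≤ p < 0.10.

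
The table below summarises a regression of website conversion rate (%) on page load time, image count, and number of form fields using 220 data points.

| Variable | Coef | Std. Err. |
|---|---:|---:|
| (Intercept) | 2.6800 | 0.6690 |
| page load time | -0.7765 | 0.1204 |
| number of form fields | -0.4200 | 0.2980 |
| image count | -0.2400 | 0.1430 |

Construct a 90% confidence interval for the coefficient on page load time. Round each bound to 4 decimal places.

Read off: b = -0.7765, SE = 0.1204 for page load time.
df = n − k − 1 = 220 − 3 − 1 = 216.
t* = t_{0.05, 216} = 1.651939.
Margin = t* × SE = 1.651939 × 0.1204 = 0.198893.
CI: -0.7765 ± 0.198893 → (-0.9754, -0.5776).

(-0.9754, -0.5776)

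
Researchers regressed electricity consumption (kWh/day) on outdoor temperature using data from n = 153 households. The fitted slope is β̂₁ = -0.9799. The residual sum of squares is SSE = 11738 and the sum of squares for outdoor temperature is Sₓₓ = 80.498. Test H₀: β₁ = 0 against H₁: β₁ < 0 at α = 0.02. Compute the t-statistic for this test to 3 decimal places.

t = -0.997

MSE = SSE/(n − 2) = 11738/151 = 77.7351.
SE(β̂₁) = √(MSE/Sₓₓ) = √(77.7351/80.498) = 0.982689.
t = -0.9799 / 0.982689 = -0.997.
df = n − 2 = 151.
One-sided p ≈ 0.1601, which is ≥ 0.02, so fail to reject H₀.
The data do not give significant evidence that the true slope on outdoor temperature is negative.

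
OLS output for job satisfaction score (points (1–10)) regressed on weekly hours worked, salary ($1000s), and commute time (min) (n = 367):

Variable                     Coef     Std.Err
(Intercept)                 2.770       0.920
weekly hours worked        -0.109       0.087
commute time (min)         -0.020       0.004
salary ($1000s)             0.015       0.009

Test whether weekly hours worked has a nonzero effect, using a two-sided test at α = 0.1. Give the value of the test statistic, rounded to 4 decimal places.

Read off: b = -0.109, SE = 0.087 for weekly hours worked.
H₀: β₁ = 0 vs H₁: β₁ ≠ 0.
t = -0.109 / 0.087 = -1.2529.
df = n − k − 1 = 367 − 3 − 1 = 363.
Two-sided p ≈ 0.2111, which is ≥ 0.1, so fail to reject H₀.
The data do not give significant evidence of an association between weekly hours worked and job satisfaction score, after adjusting for the other predictors.

t = -1.2529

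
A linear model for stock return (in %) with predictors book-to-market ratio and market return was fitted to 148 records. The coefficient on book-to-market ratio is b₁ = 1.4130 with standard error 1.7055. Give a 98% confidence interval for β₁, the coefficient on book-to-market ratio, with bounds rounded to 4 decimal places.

(-2.5989, 5.4249)

df = n − k − 1 = 148 − 2 − 1 = 145.
t* = t_{0.01, 145} = 2.35234.
Margin = t* × SE = 2.35234 × 1.7055 = 4.011916.
CI: 1.4130 ± 4.011916 → (-2.5989, 5.4249).
With 98% confidence, each one-unit increase in book-to-market ratio is associated with a change of between -2.5989 and 5.4249 % in stock return, holding the other predictors fixed.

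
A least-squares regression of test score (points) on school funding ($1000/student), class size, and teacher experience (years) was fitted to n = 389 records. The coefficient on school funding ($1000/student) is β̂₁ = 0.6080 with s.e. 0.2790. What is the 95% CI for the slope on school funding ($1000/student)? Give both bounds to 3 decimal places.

(0.059, 1.157)

df = n − k − 1 = 389 − 3 − 1 = 385.
t* = t_{0.025, 385} = 1.966145.
Margin = t* × SE = 1.966145 × 0.2790 = 0.54855.
CI: 0.6080 ± 0.54855 → (0.059, 1.157).
With 95% confidence, each one-unit increase in school funding ($1000/student) is associated with a change of between 0.059 and 1.157 points in test score, holding the other predictors fixed.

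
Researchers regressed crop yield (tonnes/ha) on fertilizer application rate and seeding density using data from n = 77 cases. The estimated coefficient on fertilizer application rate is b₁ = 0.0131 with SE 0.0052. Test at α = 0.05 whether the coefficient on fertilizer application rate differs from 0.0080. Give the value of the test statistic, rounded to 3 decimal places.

t = 0.981

H₀: β₁ = 0.0080 vs H₁: β₁ ≠ 0.0080.
t = (b₁ − β₁⁰)/SE = (0.0131 − 0.0080) / 0.0052 = 0.981.
df = n − k − 1 = 77 − 2 − 1 = 74.
Two-sided p ≈ 0.3299, which is ≥ 0.05, so fail to reject H₀.
The data are consistent with a true slope of 0.0080 tonnes/ha per unit of fertilizer application rate, holding the other predictors fixed.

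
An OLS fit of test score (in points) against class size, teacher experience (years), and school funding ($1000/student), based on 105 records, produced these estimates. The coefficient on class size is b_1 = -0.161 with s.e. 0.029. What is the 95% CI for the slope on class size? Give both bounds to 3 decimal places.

df = n − k − 1 = 105 − 3 − 1 = 101.
t* = t_{0.025, 101} = 1.983731.
Margin = t* × SE = 1.983731 × 0.029 = 0.05753.
CI: -0.161 ± 0.05753 → (-0.219, -0.103).
With 95% confidence, each one-unit increase in class size is associated with a change of between -0.219 and -0.103 points in test score, holding the other predictors fixed.

(-0.219, -0.103)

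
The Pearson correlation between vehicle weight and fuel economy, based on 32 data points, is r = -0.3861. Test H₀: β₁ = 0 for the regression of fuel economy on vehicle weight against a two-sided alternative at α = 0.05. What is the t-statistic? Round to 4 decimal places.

t = -2.2925

t = r·√(n − 2)/√(1 − r²) = -0.3861·√30/√0.850927 = -2.2925.
df = n − 2 = 30.
Two-sided p ≈ 0.0291, which is < 0.05, so reject H₀.
There is evidence of a linear association between vehicle weight and fuel economy.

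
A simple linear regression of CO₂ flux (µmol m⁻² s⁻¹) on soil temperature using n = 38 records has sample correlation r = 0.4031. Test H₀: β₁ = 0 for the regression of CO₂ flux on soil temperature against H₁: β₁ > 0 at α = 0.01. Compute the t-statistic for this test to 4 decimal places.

t = 2.6428

t = r·√(n − 2)/√(1 − r²) = 0.4031·√36/√0.83751 = 2.6428.
df = n − 2 = 36.
One-sided p ≈ 0.0060, which is < 0.01, so reject H₀.
There is evidence of a linear association between soil temperature and CO₂ flux.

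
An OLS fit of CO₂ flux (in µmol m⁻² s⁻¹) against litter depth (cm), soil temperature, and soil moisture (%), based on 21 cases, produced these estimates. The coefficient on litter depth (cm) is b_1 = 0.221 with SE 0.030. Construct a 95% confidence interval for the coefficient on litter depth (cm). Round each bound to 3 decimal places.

df = n − k − 1 = 21 − 3 − 1 = 17.
t* = t_{0.025, 17} = 2.109816.
Margin = t* × SE = 2.109816 × 0.030 = 0.06329.
CI: 0.221 ± 0.06329 → (0.158, 0.284).
With 95% confidence, each one-unit increase in litter depth (cm) is associated with a change of between 0.158 and 0.284 µmol m⁻² s⁻¹ in CO₂ flux, holding the other predictors fixed.

(0.158, 0.284)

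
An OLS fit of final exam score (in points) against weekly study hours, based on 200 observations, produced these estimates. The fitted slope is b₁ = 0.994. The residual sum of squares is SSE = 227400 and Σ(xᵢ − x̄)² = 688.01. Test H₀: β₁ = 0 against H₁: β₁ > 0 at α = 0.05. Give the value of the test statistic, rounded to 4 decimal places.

MSE = SSE/(n − 2) = 227400/198 = 1148.48.
SE(b₁) = √(MSE/Sₓₓ) = √(1148.48/688.01) = 1.29201.
t = 0.994 / 1.29201 = 0.7693.
df = n − 2 = 198.
One-sided p ≈ 0.2213, which is ≥ 0.05, so fail to reject H₀.
The data do not give significant evidence that the true slope on weekly study hours is positive.

t = 0.7693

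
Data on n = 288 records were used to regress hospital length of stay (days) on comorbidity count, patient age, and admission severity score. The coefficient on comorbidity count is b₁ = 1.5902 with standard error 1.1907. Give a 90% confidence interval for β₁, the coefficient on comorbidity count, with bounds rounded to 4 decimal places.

(-0.3747, 3.5551)

df = n − k − 1 = 288 − 3 − 1 = 284.
t* = t_{0.05, 284} = 1.650237.
Margin = t* × SE = 1.650237 × 1.1907 = 1.964937.
CI: 1.5902 ± 1.964937 → (-0.3747, 3.5551).
With 90% confidence, each one-unit increase in comorbidity count is associated with a change of between -0.3747 and 3.5551 days in hospital length of stay, holding the other predictors fixed.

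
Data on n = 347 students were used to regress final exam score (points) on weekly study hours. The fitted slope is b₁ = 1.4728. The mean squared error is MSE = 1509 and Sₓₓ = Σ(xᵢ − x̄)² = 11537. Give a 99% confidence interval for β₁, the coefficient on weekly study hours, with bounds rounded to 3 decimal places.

SE(b₁) = √(MSE/Sₓₓ) = √(1509/11537) = 0.361658.
df = n − 2 = 345.
t* = t_{0.005, 345} = 2.590155.
Margin = t* × SE = 2.590155 × 0.361658 = 0.93675.
CI: 1.4728 ± 0.93675 → (0.536, 2.410).
With 99% confidence, each one-unit increase in weekly study hours is associated with a change of between 0.536 and 2.410 points in final exam score.

(0.536, 2.410)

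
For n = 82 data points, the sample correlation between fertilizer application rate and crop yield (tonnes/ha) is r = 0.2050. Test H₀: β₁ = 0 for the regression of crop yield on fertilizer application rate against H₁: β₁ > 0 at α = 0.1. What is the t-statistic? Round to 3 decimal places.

t = 1.873

t = r·√(n − 2)/√(1 − r²) = 0.2050·√80/√0.957975 = 1.873.
df = n − 2 = 80.
One-sided p ≈ 0.0323, which is < 0.1, so reject H₀.
There is evidence of a linear association between fertilizer application rate and crop yield.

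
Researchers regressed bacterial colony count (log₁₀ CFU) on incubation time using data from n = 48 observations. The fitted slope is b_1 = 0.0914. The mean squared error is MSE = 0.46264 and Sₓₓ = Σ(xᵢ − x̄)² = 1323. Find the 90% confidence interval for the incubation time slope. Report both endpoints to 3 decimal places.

SE(b_1) = √(MSE/Sₓₓ) = √(0.46264/1323) = 0.0187.
df = n − 2 = 46.
t* = t_{0.05, 46} = 1.67866.
Margin = t* × SE = 1.67866 × 0.0187 = 0.03139.
CI: 0.0914 ± 0.03139 → (0.060, 0.123).
With 90% confidence, each one-unit increase in incubation time is associated with a change of between 0.060 and 0.123 log₁₀ CFU in bacterial colony count.

(0.060, 0.123)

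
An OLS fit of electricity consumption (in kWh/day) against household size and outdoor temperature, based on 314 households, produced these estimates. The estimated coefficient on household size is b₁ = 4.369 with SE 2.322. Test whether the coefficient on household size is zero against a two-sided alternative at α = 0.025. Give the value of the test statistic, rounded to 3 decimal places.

t = 1.882

H₀: β₁ = 0 vs H₁: β₁ ≠ 0.
t = (b₁ − β₁⁰)/SE = 4.369 / 2.322 = 1.882.
df = n − k − 1 = 314 − 2 − 1 = 311.
Two-sided p ≈ 0.0608, which is ≥ 0.025, so fail to reject H₀.
The data do not give significant evidence of an association between household size and electricity consumption, after adjusting for the other predictors.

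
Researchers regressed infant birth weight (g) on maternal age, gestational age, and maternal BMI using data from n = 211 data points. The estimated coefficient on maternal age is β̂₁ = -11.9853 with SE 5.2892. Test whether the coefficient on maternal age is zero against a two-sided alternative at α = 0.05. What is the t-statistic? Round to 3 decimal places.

t = -2.266

H₀: β₁ = 0 vs H₁: β₁ ≠ 0.
t = (β̂₁ − β₁⁰)/SE = -11.9853 / 5.2892 = -2.266.
df = n − k − 1 = 211 − 3 − 1 = 207.
Two-sided p ≈ 0.0245, which is < 0.05, so reject H₀.
There is evidence that maternal age is associated with infant birth weight, holding the other predictors fixed.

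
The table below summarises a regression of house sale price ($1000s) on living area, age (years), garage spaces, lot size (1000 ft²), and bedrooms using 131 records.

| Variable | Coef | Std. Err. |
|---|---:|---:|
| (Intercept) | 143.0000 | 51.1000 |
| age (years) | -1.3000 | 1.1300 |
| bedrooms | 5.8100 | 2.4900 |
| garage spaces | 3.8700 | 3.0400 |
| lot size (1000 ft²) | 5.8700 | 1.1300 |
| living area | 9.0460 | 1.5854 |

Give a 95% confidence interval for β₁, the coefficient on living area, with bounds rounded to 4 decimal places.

(5.9083, 12.1837)

Read off: b = 9.0460, SE = 1.5854 for living area.
df = n − k − 1 = 131 − 5 − 1 = 125.
t* = t_{0.025, 125} = 1.979124.
Margin = t* × SE = 1.979124 × 1.5854 = 3.137703.
CI: 9.0460 ± 3.137703 → (5.9083, 12.1837).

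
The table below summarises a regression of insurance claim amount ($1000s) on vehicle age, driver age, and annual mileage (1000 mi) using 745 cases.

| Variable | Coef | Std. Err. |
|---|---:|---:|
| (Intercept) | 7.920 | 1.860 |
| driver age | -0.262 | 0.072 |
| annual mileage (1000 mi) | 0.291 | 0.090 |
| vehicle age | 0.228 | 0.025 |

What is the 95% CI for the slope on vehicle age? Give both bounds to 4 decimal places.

Read off: b = 0.228, SE = 0.025 for vehicle age.
df = n − k − 1 = 745 − 3 − 1 = 741.
t* = t_{0.025, 741} = 1.963171.
Margin = t* × SE = 1.963171 × 0.025 = 0.049079.
CI: 0.228 ± 0.049079 → (0.1789, 0.2771).

(0.1789, 0.2771)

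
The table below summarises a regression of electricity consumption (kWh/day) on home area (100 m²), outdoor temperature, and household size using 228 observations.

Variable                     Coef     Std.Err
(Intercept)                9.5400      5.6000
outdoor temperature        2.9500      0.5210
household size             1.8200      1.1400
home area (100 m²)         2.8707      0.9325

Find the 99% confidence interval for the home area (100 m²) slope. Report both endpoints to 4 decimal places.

(0.4481, 5.2933)

Read off: b = 2.8707, SE = 0.9325 for home area (100 m²).
df = n − k − 1 = 228 − 3 − 1 = 224.
t* = t_{0.005, 224} = 2.597955.
Margin = t* × SE = 2.597955 × 0.9325 = 2.422593.
CI: 2.8707 ± 2.422593 → (0.4481, 5.2933).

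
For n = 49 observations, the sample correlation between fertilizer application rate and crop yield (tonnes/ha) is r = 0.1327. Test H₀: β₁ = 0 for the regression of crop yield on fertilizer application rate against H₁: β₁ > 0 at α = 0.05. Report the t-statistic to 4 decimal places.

t = r·√(n − 2)/√(1 − r²) = 0.1327·√47/√0.982391 = 0.9179.
df = n − 2 = 47.
One-sided p ≈ 0.1817, which is ≥ 0.05, so fail to reject H₀.
The data do not give significant evidence of a linear association between fertilizer application rate and crop yield.

t = 0.9179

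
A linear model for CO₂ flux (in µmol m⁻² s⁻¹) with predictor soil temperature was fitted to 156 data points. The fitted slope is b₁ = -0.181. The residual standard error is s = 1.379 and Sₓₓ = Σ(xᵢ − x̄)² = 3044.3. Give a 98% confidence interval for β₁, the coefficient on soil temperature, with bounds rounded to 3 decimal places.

SE(b₁) = s/√Sₓₓ = 1.379/√3044.3 = 0.0249931.
df = n − 2 = 154.
t* = t_{0.01, 154} = 2.350806.
Margin = t* × SE = 2.350806 × 0.0249931 = 0.05875.
CI: -0.181 ± 0.05875 → (-0.240, -0.122).
With 98% confidence, each one-unit increase in soil temperature is associated with a change of between -0.240 and -0.122 µmol m⁻² s⁻¹ in CO₂ flux.

(-0.240, -0.122)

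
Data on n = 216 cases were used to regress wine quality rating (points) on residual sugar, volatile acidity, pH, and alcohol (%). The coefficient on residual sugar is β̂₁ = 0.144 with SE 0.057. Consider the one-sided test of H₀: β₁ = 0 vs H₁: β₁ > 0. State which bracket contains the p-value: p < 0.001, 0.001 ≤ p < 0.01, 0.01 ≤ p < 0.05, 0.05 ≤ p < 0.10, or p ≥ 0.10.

t = 0.144 / 0.057 = 2.526.
df = n − k − 1 = 216 − 4 − 1 = 211.
One-sided p = P(T_{211} > t) ≈ 0.0061.
So 0.001 ≤ p < 0.01.

0.001 ≤ p < 0.01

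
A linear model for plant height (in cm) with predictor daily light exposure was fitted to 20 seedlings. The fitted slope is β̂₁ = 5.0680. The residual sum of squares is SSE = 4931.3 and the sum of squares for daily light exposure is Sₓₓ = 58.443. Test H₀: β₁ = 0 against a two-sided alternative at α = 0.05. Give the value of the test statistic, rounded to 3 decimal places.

MSE = SSE/(n − 2) = 4931.3/18 = 273.961.
SE(β̂₁) = √(MSE/Sₓₓ) = √(273.961/58.443) = 2.1651.
t = 5.0680 / 2.1651 = 2.341.
df = n − 2 = 18.
Two-sided p ≈ 0.0310, which is < 0.05, so reject H₀.
There is evidence that daily light exposure is associated with plant height.

t = 2.341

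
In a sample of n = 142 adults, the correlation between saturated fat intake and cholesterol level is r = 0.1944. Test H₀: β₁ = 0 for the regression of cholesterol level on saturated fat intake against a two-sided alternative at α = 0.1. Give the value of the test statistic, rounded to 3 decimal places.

t = 2.345

t = r·√(n − 2)/√(1 − r²) = 0.1944·√140/√0.962209 = 2.345.
df = n − 2 = 140.
Two-sided p ≈ 0.0204, which is < 0.1, so reject H₀.
There is evidence of a linear association between saturated fat intake and cholesterol level.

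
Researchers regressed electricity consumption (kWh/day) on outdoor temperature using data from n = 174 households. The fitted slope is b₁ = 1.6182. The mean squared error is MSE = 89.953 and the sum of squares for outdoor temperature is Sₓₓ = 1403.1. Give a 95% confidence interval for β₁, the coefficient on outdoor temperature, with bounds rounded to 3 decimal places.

SE(b₁) = √(MSE/Sₓₓ) = √(89.953/1403.1) = 0.2532.
df = n − 2 = 172.
t* = t_{0.025, 172} = 1.973852.
Margin = t* × SE = 1.973852 × 0.2532 = 0.49978.
CI: 1.6182 ± 0.49978 → (1.118, 2.118).
With 95% confidence, each one-unit increase in outdoor temperature is associated with a change of between 1.118 and 2.118 kWh/day in electricity consumption.

(1.118, 2.118)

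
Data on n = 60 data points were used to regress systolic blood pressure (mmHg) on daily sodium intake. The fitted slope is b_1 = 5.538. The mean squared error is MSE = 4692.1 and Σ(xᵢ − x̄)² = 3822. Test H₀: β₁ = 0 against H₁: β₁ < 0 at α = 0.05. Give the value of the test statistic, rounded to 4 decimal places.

SE(b_1) = √(MSE/Sₓₓ) = √(4692.1/3822) = 1.108.
t = 5.538 / 1.108 = 4.9982.
df = n − 2 = 58.
One-sided p ≈ 1.0000, which is ≥ 0.05, so fail to reject H₀.
The data do not give significant evidence that the true slope on daily sodium intake is negative.

t = 4.9982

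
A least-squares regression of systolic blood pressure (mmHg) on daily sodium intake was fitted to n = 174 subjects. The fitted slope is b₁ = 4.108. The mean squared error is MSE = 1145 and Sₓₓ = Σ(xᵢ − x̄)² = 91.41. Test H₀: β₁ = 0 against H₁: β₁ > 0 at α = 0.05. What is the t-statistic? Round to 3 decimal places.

SE(b₁) = √(MSE/Sₓₓ) = √(1145/91.41) = 3.53921.
t = 4.108 / 3.53921 = 1.161.
df = n − 2 = 172.
One-sided p ≈ 0.1237, which is ≥ 0.05, so fail to reject H₀.
The data do not give significant evidence that the true slope on daily sodium intake is positive.

t = 1.161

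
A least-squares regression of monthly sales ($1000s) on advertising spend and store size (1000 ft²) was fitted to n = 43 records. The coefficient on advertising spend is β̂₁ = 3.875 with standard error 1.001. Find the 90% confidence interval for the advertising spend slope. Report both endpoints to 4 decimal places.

(2.1895, 5.5605)

df = n − k − 1 = 43 − 2 − 1 = 40.
t* = t_{0.05, 40} = 1.683851.
Margin = t* × SE = 1.683851 × 1.001 = 1.685535.
CI: 3.875 ± 1.685535 → (2.1895, 5.5605).
With 90% confidence, each one-unit increase in advertising spend is associated with a change of between 2.1895 and 5.5605 $1000s in monthly sales, holding the other predictors fixed.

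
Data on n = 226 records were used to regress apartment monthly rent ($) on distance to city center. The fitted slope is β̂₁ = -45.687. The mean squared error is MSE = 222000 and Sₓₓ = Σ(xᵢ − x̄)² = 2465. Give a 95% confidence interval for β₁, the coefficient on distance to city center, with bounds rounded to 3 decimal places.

(-64.388, -26.986)

SE(β̂₁) = √(MSE/Sₓₓ) = √(222000/2465) = 9.49004.
df = n − 2 = 224.
t* = t_{0.025, 224} = 1.970611.
Margin = t* × SE = 1.970611 × 9.49004 = 18.70118.
CI: -45.687 ± 18.70118 → (-64.388, -26.986).
With 95% confidence, each one-unit increase in distance to city center is associated with a change of between -64.388 and -26.986 $ in apartment monthly rent.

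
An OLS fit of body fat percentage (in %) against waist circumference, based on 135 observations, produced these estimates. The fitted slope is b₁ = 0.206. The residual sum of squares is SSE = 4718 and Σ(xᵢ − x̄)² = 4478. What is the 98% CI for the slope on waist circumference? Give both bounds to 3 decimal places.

MSE = SSE/(n − 2) = 4718/133 = 35.4737.
SE(b₁) = √(MSE/Sₓₓ) = √(35.4737/4478) = 0.0890043.
df = n − 2 = 133.
t* = t_{0.01, 133} = 2.354712.
Margin = t* × SE = 2.354712 × 0.0890043 = 0.20958.
CI: 0.206 ± 0.20958 → (-0.004, 0.416).
With 98% confidence, each one-unit increase in waist circumference is associated with a change of between -0.004 and 0.416 % in body fat percentage.

(-0.004, 0.416)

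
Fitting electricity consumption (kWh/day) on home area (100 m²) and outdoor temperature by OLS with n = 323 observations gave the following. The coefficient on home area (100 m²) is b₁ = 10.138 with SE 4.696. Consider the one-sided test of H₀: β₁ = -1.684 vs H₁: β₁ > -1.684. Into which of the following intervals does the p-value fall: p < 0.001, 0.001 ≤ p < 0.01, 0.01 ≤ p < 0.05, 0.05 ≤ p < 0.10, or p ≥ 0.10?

0.001 ≤ p < 0.01

t = (10.138 − (-1.684)) / 4.696 = 2.517.
df = n − k − 1 = 323 − 2 − 1 = 320.
One-sided p = P(T_{320} > t) ≈ 0.0062.
So 0.001 ≤ p < 0.01.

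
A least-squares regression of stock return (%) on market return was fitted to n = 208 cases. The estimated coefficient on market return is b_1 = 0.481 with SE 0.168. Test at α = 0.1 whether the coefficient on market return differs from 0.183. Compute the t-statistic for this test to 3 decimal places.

t = 1.774

H₀: β₁ = 0.183 vs H₁: β₁ ≠ 0.183.
t = (b_1 − β₁⁰)/SE = (0.481 − 0.183) / 0.168 = 1.774.
df = n − 2 = 208 − 2 = 206.
Two-sided p ≈ 0.0776, which is < 0.1, so reject H₀.
There is evidence that the true slope on market return differs from 0.183 % per unit.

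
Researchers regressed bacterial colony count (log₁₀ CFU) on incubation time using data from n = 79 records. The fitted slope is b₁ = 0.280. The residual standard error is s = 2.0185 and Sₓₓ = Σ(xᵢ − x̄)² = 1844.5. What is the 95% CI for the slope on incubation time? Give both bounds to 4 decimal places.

(0.1864, 0.3736)

SE(b₁) = s/√Sₓₓ = 2.0185/√1844.5 = 0.0469991.
df = n − 2 = 77.
t* = t_{0.025, 77} = 1.991254.
Margin = t* × SE = 1.991254 × 0.0469991 = 0.093587.
CI: 0.280 ± 0.093587 → (0.1864, 0.3736).
With 95% confidence, each one-unit increase in incubation time is associated with a change of between 0.1864 and 0.3736 log₁₀ CFU in bacterial colony count.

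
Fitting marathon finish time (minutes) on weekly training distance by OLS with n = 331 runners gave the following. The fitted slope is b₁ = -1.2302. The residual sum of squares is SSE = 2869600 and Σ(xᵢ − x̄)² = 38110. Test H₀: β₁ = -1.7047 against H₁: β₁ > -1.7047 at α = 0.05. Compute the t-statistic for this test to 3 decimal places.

MSE = SSE/(n − 2) = 2869600/329 = 8722.19.
SE(b₁) = √(MSE/Sₓₓ) = √(8722.19/38110) = 0.478402.
t = (-1.2302 − (-1.7047)) / 0.478402 = 0.992.
df = n − 2 = 329.
One-sided p ≈ 0.1610, which is ≥ 0.05, so fail to reject H₀.
The data do not give significant evidence that the true slope on weekly training distance exceeds -1.7047 minutes per unit.

t = 0.992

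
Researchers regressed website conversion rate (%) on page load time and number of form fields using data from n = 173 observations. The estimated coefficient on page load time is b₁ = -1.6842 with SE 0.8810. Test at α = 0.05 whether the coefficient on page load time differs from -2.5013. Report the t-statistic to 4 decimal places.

H₀: β₁ = -2.5013 vs H₁: β₁ ≠ -2.5013.
t = (b₁ − β₁⁰)/SE = (-1.6842 − (-2.5013)) / 0.8810 = 0.9275.
df = n − k − 1 = 173 − 2 − 1 = 170.
Two-sided p ≈ 0.3550, which is ≥ 0.05, so fail to reject H₀.
The data are consistent with a true slope of -2.5013 % per unit of page load time, holding the other predictors fixed.

t = 0.9275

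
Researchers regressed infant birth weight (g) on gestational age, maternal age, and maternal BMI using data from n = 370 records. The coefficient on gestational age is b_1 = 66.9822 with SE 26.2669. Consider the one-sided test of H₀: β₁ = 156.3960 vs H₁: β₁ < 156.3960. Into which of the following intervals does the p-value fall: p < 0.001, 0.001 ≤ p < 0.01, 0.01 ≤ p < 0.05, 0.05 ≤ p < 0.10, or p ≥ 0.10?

p < 0.001

t = (66.9822 − 156.3960) / 26.2669 = -3.404.
df = n − k − 1 = 370 − 3 − 1 = 366.
One-sided p = P(T_{366} < t) ≈ 0.0004.
So p < 0.001.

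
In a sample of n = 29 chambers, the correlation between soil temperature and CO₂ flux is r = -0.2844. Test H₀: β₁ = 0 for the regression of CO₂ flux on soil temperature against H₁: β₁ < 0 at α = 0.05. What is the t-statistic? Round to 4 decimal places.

t = r·√(n − 2)/√(1 − r²) = -0.2844·√27/√0.919117 = -1.5414.
df = n − 2 = 27.
One-sided p ≈ 0.0674, which is ≥ 0.05, so fail to reject H₀.
The data do not give significant evidence of a linear association between soil temperature and CO₂ flux.

t = -1.5414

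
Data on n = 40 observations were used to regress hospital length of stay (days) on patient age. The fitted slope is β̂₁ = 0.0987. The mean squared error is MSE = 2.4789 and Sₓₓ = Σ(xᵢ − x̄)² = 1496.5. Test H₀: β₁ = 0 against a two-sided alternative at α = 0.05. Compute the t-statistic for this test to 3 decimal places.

t = 2.425

SE(β̂₁) = √(MSE/Sₓₓ) = √(2.4789/1496.5) = 0.0406997.
t = 0.0987 / 0.0406997 = 2.425.
df = n − 2 = 38.
Two-sided p ≈ 0.0202, which is < 0.05, so reject H₀.
There is evidence that patient age is associated with hospital length of stay.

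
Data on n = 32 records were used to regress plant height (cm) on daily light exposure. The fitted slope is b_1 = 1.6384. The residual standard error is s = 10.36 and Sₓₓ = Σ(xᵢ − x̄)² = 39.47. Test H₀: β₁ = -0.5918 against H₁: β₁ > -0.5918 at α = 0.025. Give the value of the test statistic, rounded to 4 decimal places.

SE(b_1) = s/√Sₓₓ = 10.36/√39.47 = 1.64902.
t = (1.6384 − (-0.5918)) / 1.64902 = 1.3524.
df = n − 2 = 30.
One-sided p ≈ 0.0932, which is ≥ 0.025, so fail to reject H₀.
The data do not give significant evidence that the true slope on daily light exposure exceeds -0.5918 cm per unit.

t = 1.3524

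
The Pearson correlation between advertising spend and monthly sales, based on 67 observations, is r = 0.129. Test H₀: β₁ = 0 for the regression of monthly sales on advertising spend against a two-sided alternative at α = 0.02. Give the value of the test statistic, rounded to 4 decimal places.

t = 1.0488

t = r·√(n − 2)/√(1 − r²) = 0.129·√65/√0.983359 = 1.0488.
df = n − 2 = 65.
Two-sided p ≈ 0.2982, which is ≥ 0.02, so fail to reject H₀.
The data do not give significant evidence of a linear association between advertising spend and monthly sales.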